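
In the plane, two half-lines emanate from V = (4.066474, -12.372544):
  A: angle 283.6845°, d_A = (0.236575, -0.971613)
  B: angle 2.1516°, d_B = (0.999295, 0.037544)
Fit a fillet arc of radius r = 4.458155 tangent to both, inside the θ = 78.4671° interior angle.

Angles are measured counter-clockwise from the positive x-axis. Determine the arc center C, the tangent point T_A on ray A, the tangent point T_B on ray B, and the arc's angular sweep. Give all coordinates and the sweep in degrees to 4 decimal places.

bisector direction at 322.9180° = (0.797774,-0.602957)
center distance |VC| = r/sin(θ/2) = 4.458155/sin(39.2336°) = 7.048656
C = V + |VC|·bis = (9.6897,-16.6226)
T_A = V + ((C−V)·d_A)·d_A = V + 5.4597·d_A = (5.3581,-17.6773)
T_B = V + ((C−V)·d_B)·d_B = V + 5.4597·d_B = (9.5223,-12.1676)
sweep = 180° − θ = 101.5329°

center=(9.6897,-16.6226) T_A=(5.3581,-17.6773) T_B=(9.5223,-12.1676) sweep=101.5329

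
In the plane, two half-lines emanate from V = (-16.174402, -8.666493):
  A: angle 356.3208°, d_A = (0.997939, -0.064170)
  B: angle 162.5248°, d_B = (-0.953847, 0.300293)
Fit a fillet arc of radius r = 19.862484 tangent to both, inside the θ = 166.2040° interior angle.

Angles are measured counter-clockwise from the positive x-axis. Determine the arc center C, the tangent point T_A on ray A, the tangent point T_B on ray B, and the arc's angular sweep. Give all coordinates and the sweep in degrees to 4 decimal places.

bisector direction at 79.4228° = (0.183560,0.983008)
center distance |VC| = r/sin(θ/2) = 19.862484/sin(83.1020°) = 20.007306
C = V + |VC|·bis = (-12.5019,11.0009)
T_A = V + ((C−V)·d_A)·d_A = V + 2.4029·d_A = (-13.7764,-8.8207)
T_B = V + ((C−V)·d_B)·d_B = V + 2.4029·d_B = (-18.4664,-7.9449)
sweep = 180° − θ = 13.7960°

center=(-12.5019,11.0009) T_A=(-13.7764,-8.8207) T_B=(-18.4664,-7.9449) sweep=13.7960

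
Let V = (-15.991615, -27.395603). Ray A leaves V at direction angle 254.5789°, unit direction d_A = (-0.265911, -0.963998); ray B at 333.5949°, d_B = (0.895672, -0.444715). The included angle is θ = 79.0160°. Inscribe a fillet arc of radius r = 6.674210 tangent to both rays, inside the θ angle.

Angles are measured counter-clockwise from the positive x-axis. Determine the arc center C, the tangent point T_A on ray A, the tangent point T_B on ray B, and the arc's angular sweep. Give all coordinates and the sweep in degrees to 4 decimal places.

bisector direction at 294.0869° = (0.408122,-0.912928)
center distance |VC| = r/sin(θ/2) = 6.674210/sin(39.5080°) = 10.490974
C = V + |VC|·bis = (-11.7100,-36.9731)
T_A = V + ((C−V)·d_A)·d_A = V + 8.0942·d_A = (-18.1439,-35.1984)
T_B = V + ((C−V)·d_B)·d_B = V + 8.0942·d_B = (-8.7419,-30.9952)
sweep = 180° − θ = 100.9840°

center=(-11.7100,-36.9731) T_A=(-18.1439,-35.1984) T_B=(-8.7419,-30.9952) sweep=100.9840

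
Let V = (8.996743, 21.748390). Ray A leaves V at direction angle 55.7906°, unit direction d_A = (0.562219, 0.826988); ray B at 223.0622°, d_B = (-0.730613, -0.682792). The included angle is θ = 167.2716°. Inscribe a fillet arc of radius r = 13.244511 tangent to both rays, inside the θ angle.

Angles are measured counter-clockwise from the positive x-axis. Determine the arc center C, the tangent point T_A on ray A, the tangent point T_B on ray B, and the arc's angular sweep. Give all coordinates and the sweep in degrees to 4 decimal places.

bisector direction at 139.4264° = (-0.759571,0.650424)
center distance |VC| = r/sin(θ/2) = 13.244511/sin(83.6358°) = 13.326638
C = V + |VC|·bis = (-1.1258,30.4164)
T_A = V + ((C−V)·d_A)·d_A = V + 1.4772·d_A = (9.8273,22.9700)
T_B = V + ((C−V)·d_B)·d_B = V + 1.4772·d_B = (7.9175,20.7397)
sweep = 180° − θ = 12.7284°

center=(-1.1258,30.4164) T_A=(9.8273,22.9700) T_B=(7.9175,20.7397) sweep=12.7284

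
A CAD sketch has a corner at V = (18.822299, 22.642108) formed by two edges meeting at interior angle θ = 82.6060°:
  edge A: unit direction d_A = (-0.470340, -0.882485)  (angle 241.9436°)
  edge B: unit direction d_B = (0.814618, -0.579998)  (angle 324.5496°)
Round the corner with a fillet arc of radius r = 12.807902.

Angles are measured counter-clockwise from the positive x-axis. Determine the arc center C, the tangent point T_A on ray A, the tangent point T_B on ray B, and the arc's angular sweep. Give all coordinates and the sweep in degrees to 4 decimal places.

center=(23.2687,3.7537) T_A=(11.9660,9.7778) T_B=(30.6973,14.1873) sweep=97.3940

bisector direction at 283.2466° = (0.229143,-0.973393)
center distance |VC| = r/sin(θ/2) = 12.807902/sin(41.3030°) = 19.404707
C = V + |VC|·bis = (23.2687,3.7537)
T_A = V + ((C−V)·d_A)·d_A = V + 14.5774·d_A = (11.9660,9.7778)
T_B = V + ((C−V)·d_B)·d_B = V + 14.5774·d_B = (30.6973,14.1873)
sweep = 180° − θ = 97.3940°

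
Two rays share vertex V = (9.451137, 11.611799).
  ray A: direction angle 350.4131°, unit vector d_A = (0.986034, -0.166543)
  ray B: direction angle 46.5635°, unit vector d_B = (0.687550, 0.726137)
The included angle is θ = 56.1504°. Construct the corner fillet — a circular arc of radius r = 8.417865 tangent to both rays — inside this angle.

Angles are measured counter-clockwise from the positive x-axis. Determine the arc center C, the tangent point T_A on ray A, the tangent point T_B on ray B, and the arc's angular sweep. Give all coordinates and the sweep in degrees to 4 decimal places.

bisector direction at 18.4883° = (0.948388,0.317111)
center distance |VC| = r/sin(θ/2) = 8.417865/sin(28.0752°) = 17.886375
C = V + |VC|·bis = (26.4144,17.2838)
T_A = V + ((C−V)·d_A)·d_A = V + 15.7817·d_A = (25.0124,8.9835)
T_B = V + ((C−V)·d_B)·d_B = V + 15.7817·d_B = (20.3018,23.0715)
sweep = 180° − θ = 123.8496°

center=(26.4144,17.2838) T_A=(25.0124,8.9835) T_B=(20.3018,23.0715) sweep=123.8496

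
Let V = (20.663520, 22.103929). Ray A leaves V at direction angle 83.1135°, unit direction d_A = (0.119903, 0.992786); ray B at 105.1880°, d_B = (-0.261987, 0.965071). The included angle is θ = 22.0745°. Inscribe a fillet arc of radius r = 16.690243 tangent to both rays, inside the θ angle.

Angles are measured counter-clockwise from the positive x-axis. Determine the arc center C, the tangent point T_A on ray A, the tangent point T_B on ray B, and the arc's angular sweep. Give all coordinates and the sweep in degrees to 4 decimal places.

bisector direction at 94.1508° = (-0.072381,0.997377)
center distance |VC| = r/sin(θ/2) = 16.690243/sin(11.0373°) = 87.179378
C = V + |VC|·bis = (14.3534,109.0546)
T_A = V + ((C−V)·d_A)·d_A = V + 85.5668·d_A = (30.9232,107.0534)
T_B = V + ((C−V)·d_B)·d_B = V + 85.5668·d_B = (-1.7539,104.6820)
sweep = 180° − θ = 157.9255°

center=(14.3534,109.0546) T_A=(30.9232,107.0534) T_B=(-1.7539,104.6820) sweep=157.9255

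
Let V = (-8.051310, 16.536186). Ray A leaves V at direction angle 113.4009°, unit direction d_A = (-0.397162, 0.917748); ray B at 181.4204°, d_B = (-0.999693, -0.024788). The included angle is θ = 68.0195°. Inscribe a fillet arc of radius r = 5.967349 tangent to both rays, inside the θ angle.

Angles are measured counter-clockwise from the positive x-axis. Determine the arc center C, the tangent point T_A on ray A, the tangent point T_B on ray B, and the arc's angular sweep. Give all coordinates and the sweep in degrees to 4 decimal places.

bisector direction at 147.4107° = (-0.842553,0.538614)
center distance |VC| = r/sin(θ/2) = 5.967349/sin(34.0097°) = 10.668669
C = V + |VC|·bis = (-17.0402,22.2825)
T_A = V + ((C−V)·d_A)·d_A = V + 8.8437·d_A = (-11.5637,24.6525)
T_B = V + ((C−V)·d_B)·d_B = V + 8.8437·d_B = (-16.8923,16.3170)
sweep = 180° − θ = 111.9805°

center=(-17.0402,22.2825) T_A=(-11.5637,24.6525) T_B=(-16.8923,16.3170) sweep=111.9805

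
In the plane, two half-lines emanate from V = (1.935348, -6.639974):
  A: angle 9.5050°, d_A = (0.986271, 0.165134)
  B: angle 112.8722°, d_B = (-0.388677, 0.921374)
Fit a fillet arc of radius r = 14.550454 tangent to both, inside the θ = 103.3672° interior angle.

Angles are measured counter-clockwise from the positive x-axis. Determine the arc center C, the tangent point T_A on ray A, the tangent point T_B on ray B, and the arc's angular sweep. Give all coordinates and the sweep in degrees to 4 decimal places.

bisector direction at 61.1886° = (0.481928,0.876211)
center distance |VC| = r/sin(θ/2) = 14.550454/sin(51.6836°) = 18.545085
C = V + |VC|·bis = (10.8727,9.6094)
T_A = V + ((C−V)·d_A)·d_A = V + 11.4980·d_A = (13.2755,-4.7413)
T_B = V + ((C−V)·d_B)·d_B = V + 11.4980·d_B = (-2.5337,3.9540)
sweep = 180° − θ = 76.6328°

center=(10.8727,9.6094) T_A=(13.2755,-4.7413) T_B=(-2.5337,3.9540) sweep=76.6328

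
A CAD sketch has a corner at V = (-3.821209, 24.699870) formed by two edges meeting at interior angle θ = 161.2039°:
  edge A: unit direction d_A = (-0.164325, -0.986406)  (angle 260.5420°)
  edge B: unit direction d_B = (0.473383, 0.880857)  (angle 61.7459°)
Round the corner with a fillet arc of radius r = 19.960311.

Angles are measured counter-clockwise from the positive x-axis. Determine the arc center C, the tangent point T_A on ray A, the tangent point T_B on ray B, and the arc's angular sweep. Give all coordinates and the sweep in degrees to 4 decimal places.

bisector direction at 341.1440° = (0.946334,-0.323192)
center distance |VC| = r/sin(θ/2) = 19.960311/sin(80.6020°) = 20.231869
C = V + |VC|·bis = (15.3249,18.1611)
T_A = V + ((C−V)·d_A)·d_A = V + 3.3037·d_A = (-4.3641,21.4411)
T_B = V + ((C−V)·d_B)·d_B = V + 3.3037·d_B = (-2.2573,27.6100)
sweep = 180° − θ = 18.7961°

center=(15.3249,18.1611) T_A=(-4.3641,21.4411) T_B=(-2.2573,27.6100) sweep=18.7961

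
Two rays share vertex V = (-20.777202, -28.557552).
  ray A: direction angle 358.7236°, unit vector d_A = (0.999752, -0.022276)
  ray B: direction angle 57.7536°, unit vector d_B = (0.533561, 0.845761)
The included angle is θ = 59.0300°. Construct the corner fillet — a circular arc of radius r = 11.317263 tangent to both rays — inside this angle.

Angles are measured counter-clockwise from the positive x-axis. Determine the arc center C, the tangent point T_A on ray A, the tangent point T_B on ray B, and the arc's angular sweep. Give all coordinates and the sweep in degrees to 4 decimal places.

bisector direction at 28.2386° = (0.880985,0.473144)
center distance |VC| = r/sin(θ/2) = 11.317263/sin(29.5150°) = 22.972152
C = V + |VC|·bis = (-0.5391,-17.6884)
T_A = V + ((C−V)·d_A)·d_A = V + 19.9910·d_A = (-0.7912,-29.0029)
T_B = V + ((C−V)·d_B)·d_B = V + 19.9910·d_B = (-10.1108,-11.6500)
sweep = 180° − θ = 120.9700°

center=(-0.5391,-17.6884) T_A=(-0.7912,-29.0029) T_B=(-10.1108,-11.6500) sweep=120.9700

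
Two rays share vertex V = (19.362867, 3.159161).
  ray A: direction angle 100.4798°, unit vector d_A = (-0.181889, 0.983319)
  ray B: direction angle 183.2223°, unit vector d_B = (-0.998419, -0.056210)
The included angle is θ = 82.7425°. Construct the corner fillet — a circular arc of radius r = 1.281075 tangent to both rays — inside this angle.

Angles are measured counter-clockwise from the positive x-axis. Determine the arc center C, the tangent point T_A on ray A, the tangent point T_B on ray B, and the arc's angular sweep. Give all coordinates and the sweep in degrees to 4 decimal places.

center=(17.8386,4.3564) T_A=(19.0983,4.5895) T_B=(17.9106,3.0774) sweep=97.2575

bisector direction at 141.8511° = (-0.786408,0.617708)
center distance |VC| = r/sin(θ/2) = 1.281075/sin(41.3713°) = 1.938276
C = V + |VC|·bis = (17.8386,4.3564)
T_A = V + ((C−V)·d_A)·d_A = V + 1.4546·d_A = (19.0983,4.5895)
T_B = V + ((C−V)·d_B)·d_B = V + 1.4546·d_B = (17.9106,3.0774)
sweep = 180° − θ = 97.2575°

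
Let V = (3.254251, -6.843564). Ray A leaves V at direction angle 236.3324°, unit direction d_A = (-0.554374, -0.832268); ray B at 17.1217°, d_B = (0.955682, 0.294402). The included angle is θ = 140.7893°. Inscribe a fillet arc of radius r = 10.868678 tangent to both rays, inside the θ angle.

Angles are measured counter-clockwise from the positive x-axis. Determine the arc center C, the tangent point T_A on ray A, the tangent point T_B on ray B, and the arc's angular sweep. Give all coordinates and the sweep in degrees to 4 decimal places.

center=(10.1538,-16.0908) T_A=(1.1081,-10.0655) T_B=(6.9540,-5.7038) sweep=39.2107

bisector direction at 306.7271° = (0.598004,-0.801493)
center distance |VC| = r/sin(θ/2) = 10.868678/sin(70.3946°) = 11.537555
C = V + |VC|·bis = (10.1538,-16.0908)
T_A = V + ((C−V)·d_A)·d_A = V + 3.8713·d_A = (1.1081,-10.0655)
T_B = V + ((C−V)·d_B)·d_B = V + 3.8713·d_B = (6.9540,-5.7038)
sweep = 180° − θ = 39.2107°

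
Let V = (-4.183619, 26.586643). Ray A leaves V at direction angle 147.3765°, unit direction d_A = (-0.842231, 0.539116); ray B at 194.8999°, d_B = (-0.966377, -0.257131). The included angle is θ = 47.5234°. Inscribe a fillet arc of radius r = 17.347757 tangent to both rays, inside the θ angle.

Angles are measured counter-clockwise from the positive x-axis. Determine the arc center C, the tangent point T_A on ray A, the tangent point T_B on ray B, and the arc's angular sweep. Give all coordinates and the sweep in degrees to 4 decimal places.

center=(-46.7233,33.2191) T_A=(-37.3709,47.8300) T_B=(-42.2627,16.4547) sweep=132.4766

bisector direction at 171.1382° = (-0.988063,0.154052)
center distance |VC| = r/sin(θ/2) = 17.347757/sin(23.7617°) = 43.053638
C = V + |VC|·bis = (-46.7233,33.2191)
T_A = V + ((C−V)·d_A)·d_A = V + 39.4039·d_A = (-37.3709,47.8300)
T_B = V + ((C−V)·d_B)·d_B = V + 39.4039·d_B = (-42.2627,16.4547)
sweep = 180° − θ = 132.4766°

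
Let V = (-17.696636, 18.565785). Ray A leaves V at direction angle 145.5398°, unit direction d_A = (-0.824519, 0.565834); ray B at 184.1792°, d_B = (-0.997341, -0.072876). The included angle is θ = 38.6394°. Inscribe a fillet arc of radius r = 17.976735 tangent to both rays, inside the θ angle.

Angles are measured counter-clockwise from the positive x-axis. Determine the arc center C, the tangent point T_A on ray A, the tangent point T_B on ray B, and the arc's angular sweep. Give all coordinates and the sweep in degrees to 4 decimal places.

bisector direction at 164.8595° = (-0.965288,0.261187)
center distance |VC| = r/sin(θ/2) = 17.976735/sin(19.3197°) = 54.336827
C = V + |VC|·bis = (-70.1473,32.7579)
T_A = V + ((C−V)·d_A)·d_A = V + 51.2770·d_A = (-59.9755,47.5800)
T_B = V + ((C−V)·d_B)·d_B = V + 51.2770·d_B = (-68.8373,14.8289)
sweep = 180° − θ = 141.3606°

center=(-70.1473,32.7579) T_A=(-59.9755,47.5800) T_B=(-68.8373,14.8289) sweep=141.3606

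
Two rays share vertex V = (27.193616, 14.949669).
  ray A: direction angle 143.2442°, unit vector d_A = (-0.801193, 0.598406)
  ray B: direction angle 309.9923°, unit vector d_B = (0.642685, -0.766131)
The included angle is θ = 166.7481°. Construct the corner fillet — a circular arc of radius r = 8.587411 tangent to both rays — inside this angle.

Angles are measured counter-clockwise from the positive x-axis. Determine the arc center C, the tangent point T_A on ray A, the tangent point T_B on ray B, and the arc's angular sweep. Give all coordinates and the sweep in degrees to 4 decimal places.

bisector direction at 226.6182° = (-0.686856,-0.726793)
center distance |VC| = r/sin(θ/2) = 8.587411/sin(83.3740°) = 8.645155
C = V + |VC|·bis = (21.2556,8.6664)
T_A = V + ((C−V)·d_A)·d_A = V + 0.9975·d_A = (26.3944,15.5466)
T_B = V + ((C−V)·d_B)·d_B = V + 0.9975·d_B = (27.8347,14.1854)
sweep = 180° − θ = 13.2519°

center=(21.2556,8.6664) T_A=(26.3944,15.5466) T_B=(27.8347,14.1854) sweep=13.2519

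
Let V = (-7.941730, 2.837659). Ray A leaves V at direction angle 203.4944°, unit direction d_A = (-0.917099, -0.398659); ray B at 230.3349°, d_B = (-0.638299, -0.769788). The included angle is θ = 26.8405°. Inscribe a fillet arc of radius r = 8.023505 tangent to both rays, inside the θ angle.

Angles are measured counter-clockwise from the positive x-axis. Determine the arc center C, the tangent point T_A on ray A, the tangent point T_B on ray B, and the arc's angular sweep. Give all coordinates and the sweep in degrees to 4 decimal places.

center=(-35.5818,-17.9262) T_A=(-38.7805,-10.5678) T_B=(-29.4054,-23.0476) sweep=153.1595

bisector direction at 216.9146° = (-0.799531,-0.600625)
center distance |VC| = r/sin(θ/2) = 8.023505/sin(13.4202°) = 34.570410
C = V + |VC|·bis = (-35.5818,-17.9262)
T_A = V + ((C−V)·d_A)·d_A = V + 33.6264·d_A = (-38.7805,-10.5678)
T_B = V + ((C−V)·d_B)·d_B = V + 33.6264·d_B = (-29.4054,-23.0476)
sweep = 180° − θ = 153.1595°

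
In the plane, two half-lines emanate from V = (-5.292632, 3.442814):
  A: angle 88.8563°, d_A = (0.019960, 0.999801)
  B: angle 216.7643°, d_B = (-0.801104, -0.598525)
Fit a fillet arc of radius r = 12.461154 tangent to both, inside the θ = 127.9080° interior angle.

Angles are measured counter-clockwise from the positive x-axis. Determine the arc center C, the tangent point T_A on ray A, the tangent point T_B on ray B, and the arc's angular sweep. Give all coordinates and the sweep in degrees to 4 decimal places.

bisector direction at 152.8103° = (-0.889499,0.456938)
center distance |VC| = r/sin(θ/2) = 12.461154/sin(63.9540°) = 13.869740
C = V + |VC|·bis = (-17.6297,9.7804)
T_A = V + ((C−V)·d_A)·d_A = V + 6.0901·d_A = (-5.1711,9.5317)
T_B = V + ((C−V)·d_B)·d_B = V + 6.0901·d_B = (-10.1714,-0.2023)
sweep = 180° − θ = 52.0920°

center=(-17.6297,9.7804) T_A=(-5.1711,9.5317) T_B=(-10.1714,-0.2023) sweep=52.0920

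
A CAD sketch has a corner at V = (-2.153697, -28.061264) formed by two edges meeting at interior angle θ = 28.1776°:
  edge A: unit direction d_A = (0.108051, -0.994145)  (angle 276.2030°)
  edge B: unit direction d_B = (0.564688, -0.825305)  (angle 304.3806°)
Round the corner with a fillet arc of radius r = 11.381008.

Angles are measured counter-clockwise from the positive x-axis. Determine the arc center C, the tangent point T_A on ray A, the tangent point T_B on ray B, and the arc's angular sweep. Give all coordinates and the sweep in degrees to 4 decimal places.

center=(14.0605,-71.9132) T_A=(2.7461,-73.1430) T_B=(23.4533,-65.4865) sweep=151.8224

bisector direction at 290.2918° = (0.346801,-0.937939)
center distance |VC| = r/sin(θ/2) = 11.381008/sin(14.0888°) = 46.753572
C = V + |VC|·bis = (14.0605,-71.9132)
T_A = V + ((C−V)·d_A)·d_A = V + 45.3472·d_A = (2.7461,-73.1430)
T_B = V + ((C−V)·d_B)·d_B = V + 45.3472·d_B = (23.4533,-65.4865)
sweep = 180° − θ = 151.8224°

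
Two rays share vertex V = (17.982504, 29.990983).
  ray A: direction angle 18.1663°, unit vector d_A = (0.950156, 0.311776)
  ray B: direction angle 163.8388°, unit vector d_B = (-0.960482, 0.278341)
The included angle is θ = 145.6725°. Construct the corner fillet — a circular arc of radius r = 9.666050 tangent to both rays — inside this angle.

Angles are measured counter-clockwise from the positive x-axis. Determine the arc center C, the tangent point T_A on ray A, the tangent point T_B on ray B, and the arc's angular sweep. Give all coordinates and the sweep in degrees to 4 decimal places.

center=(17.8055,40.1060) T_A=(20.8191,30.9218) T_B=(15.1150,30.8220) sweep=34.3275

bisector direction at 91.0026° = (-0.017497,0.999847)
center distance |VC| = r/sin(θ/2) = 9.666050/sin(72.8363°) = 10.116590
C = V + |VC|·bis = (17.8055,40.1060)
T_A = V + ((C−V)·d_A)·d_A = V + 2.9854·d_A = (20.8191,30.9218)
T_B = V + ((C−V)·d_B)·d_B = V + 2.9854·d_B = (15.1150,30.8220)
sweep = 180° − θ = 34.3275°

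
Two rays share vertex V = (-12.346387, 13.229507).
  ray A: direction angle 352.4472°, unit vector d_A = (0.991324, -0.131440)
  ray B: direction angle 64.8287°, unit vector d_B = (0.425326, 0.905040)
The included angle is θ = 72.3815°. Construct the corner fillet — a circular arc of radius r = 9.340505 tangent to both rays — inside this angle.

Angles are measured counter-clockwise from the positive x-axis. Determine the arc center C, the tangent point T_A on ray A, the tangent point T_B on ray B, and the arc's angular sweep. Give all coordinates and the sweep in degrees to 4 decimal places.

bisector direction at 28.6380° = (0.877666,0.479273)
center distance |VC| = r/sin(θ/2) = 9.340505/sin(36.1908°) = 15.818619
C = V + |VC|·bis = (1.5371,20.8109)
T_A = V + ((C−V)·d_A)·d_A = V + 12.7665·d_A = (0.3094,11.5515)
T_B = V + ((C−V)·d_B)·d_B = V + 12.7665·d_B = (-6.9165,24.7837)
sweep = 180° − θ = 107.6185°

center=(1.5371,20.8109) T_A=(0.3094,11.5515) T_B=(-6.9165,24.7837) sweep=107.6185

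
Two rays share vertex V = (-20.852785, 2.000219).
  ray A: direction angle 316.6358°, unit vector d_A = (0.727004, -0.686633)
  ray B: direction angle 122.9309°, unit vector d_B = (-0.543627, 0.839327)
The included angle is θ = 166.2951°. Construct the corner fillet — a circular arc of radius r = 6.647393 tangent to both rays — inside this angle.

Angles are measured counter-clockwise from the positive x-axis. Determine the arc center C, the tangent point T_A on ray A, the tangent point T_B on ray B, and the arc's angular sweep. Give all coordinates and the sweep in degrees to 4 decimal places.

center=(-15.7077,6.2844) T_A=(-20.2720,1.4517) T_B=(-21.2870,2.6707) sweep=13.7049

bisector direction at 39.7834° = (0.768470,0.639886)
center distance |VC| = r/sin(θ/2) = 6.647393/sin(83.1475°) = 6.695219
C = V + |VC|·bis = (-15.7077,6.2844)
T_A = V + ((C−V)·d_A)·d_A = V + 0.7988·d_A = (-20.2720,1.4517)
T_B = V + ((C−V)·d_B)·d_B = V + 0.7988·d_B = (-21.2870,2.6707)
sweep = 180° − θ = 13.7049°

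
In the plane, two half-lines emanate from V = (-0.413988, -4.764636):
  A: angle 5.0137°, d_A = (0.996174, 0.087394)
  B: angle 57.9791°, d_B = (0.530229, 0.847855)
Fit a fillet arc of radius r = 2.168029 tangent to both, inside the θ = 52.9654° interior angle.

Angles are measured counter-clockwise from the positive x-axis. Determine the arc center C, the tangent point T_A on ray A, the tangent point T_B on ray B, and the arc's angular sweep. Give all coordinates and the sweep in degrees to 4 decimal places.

center=(3.7316,-2.2246) T_A=(3.9210,-4.3843) T_B=(1.8934,-1.0750) sweep=127.0346

bisector direction at 31.4964° = (0.852673,0.522445)
center distance |VC| = r/sin(θ/2) = 2.168029/sin(26.4827°) = 4.861841
C = V + |VC|·bis = (3.7316,-2.2246)
T_A = V + ((C−V)·d_A)·d_A = V + 4.3517·d_A = (3.9210,-4.3843)
T_B = V + ((C−V)·d_B)·d_B = V + 4.3517·d_B = (1.8934,-1.0750)
sweep = 180° − θ = 127.0346°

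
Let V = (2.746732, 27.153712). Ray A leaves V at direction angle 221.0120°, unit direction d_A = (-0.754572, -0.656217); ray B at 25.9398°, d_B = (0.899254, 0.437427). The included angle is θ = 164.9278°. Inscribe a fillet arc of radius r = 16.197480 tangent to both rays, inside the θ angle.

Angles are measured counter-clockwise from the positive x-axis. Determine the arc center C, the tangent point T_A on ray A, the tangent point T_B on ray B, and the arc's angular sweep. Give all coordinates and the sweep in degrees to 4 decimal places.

center=(11.7589,13.5254) T_A=(1.1298,25.7476) T_B=(4.6737,28.0910) sweep=15.0722

bisector direction at 303.4759° = (0.551586,-0.834118)
center distance |VC| = r/sin(θ/2) = 16.197480/sin(82.4639°) = 16.338606
C = V + |VC|·bis = (11.7589,13.5254)
T_A = V + ((C−V)·d_A)·d_A = V + 2.1428·d_A = (1.1298,25.7476)
T_B = V + ((C−V)·d_B)·d_B = V + 2.1428·d_B = (4.6737,28.0910)
sweep = 180° − θ = 15.0722°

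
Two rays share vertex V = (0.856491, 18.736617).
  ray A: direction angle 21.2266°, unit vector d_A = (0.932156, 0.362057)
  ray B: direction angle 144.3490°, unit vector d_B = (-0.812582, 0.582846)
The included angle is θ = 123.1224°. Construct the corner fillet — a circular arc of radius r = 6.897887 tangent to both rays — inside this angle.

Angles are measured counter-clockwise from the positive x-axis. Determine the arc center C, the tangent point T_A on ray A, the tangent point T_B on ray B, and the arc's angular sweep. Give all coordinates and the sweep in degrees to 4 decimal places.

center=(1.8413,26.5191) T_A=(4.3388,20.0892) T_B=(-2.1791,20.9140) sweep=56.8776

bisector direction at 82.7878° = (0.125544,0.992088)
center distance |VC| = r/sin(θ/2) = 6.897887/sin(61.5612°) = 7.844514
C = V + |VC|·bis = (1.8413,26.5191)
T_A = V + ((C−V)·d_A)·d_A = V + 3.7357·d_A = (4.3388,20.0892)
T_B = V + ((C−V)·d_B)·d_B = V + 3.7357·d_B = (-2.1791,20.9140)
sweep = 180° − θ = 56.8776°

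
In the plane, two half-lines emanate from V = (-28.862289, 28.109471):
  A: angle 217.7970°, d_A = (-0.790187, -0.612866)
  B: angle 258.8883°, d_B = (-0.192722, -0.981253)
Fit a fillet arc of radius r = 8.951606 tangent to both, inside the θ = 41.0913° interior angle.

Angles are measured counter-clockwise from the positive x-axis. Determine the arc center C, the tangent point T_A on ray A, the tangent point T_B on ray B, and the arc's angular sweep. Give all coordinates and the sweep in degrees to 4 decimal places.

bisector direction at 238.3427° = (-0.524838,-0.851202)
center distance |VC| = r/sin(θ/2) = 8.951606/sin(20.5456°) = 25.506526
C = V + |VC|·bis = (-42.2491,6.3983)
T_A = V + ((C−V)·d_A)·d_A = V + 23.8841·d_A = (-47.7352,13.4717)
T_B = V + ((C−V)·d_B)·d_B = V + 23.8841·d_B = (-33.4653,4.6731)
sweep = 180° − θ = 138.9087°

center=(-42.2491,6.3983) T_A=(-47.7352,13.4717) T_B=(-33.4653,4.6731) sweep=138.9087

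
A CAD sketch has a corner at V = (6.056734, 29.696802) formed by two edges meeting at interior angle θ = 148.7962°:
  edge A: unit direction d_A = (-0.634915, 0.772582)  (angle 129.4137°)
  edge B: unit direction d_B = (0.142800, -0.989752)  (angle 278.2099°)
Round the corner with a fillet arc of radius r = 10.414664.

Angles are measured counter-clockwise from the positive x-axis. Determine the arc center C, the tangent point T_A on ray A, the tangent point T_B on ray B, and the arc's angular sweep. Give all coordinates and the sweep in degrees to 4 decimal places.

center=(-3.8359,25.3312) T_A=(4.2103,31.9436) T_B=(6.4720,26.8184) sweep=31.2038

bisector direction at 203.8118° = (-0.914877,-0.403734)
center distance |VC| = r/sin(θ/2) = 10.414664/sin(74.3981°) = 10.813087
C = V + |VC|·bis = (-3.8359,25.3312)
T_A = V + ((C−V)·d_A)·d_A = V + 2.9082·d_A = (4.2103,31.9436)
T_B = V + ((C−V)·d_B)·d_B = V + 2.9082·d_B = (6.4720,26.8184)
sweep = 180° − θ = 31.2038°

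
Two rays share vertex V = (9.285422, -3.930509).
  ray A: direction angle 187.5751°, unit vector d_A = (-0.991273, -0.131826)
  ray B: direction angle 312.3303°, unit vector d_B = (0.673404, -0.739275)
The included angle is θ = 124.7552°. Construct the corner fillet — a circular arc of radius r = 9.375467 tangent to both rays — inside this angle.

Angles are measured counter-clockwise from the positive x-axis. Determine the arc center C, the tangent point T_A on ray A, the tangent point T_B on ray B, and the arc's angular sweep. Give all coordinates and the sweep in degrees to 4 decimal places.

bisector direction at 249.9527° = (-0.342796,-0.939410)
center distance |VC| = r/sin(θ/2) = 9.375467/sin(62.3776°) = 10.581524
C = V + |VC|·bis = (5.6581,-13.8709)
T_A = V + ((C−V)·d_A)·d_A = V + 4.9060·d_A = (4.4222,-4.5773)
T_B = V + ((C−V)·d_B)·d_B = V + 4.9060·d_B = (12.5892,-7.5574)
sweep = 180° − θ = 55.2448°

center=(5.6581,-13.8709) T_A=(4.4222,-4.5773) T_B=(12.5892,-7.5574) sweep=55.2448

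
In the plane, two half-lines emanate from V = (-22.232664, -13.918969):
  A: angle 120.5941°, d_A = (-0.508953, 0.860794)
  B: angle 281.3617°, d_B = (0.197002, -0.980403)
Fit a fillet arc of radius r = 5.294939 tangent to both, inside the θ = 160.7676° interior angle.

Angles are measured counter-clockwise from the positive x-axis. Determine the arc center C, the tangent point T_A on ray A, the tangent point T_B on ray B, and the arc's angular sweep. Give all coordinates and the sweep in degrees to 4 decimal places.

bisector direction at 200.9779° = (-0.933719,-0.358008)
center distance |VC| = r/sin(θ/2) = 5.294939/sin(80.3838°) = 5.370399
C = V + |VC|·bis = (-27.2471,-15.8416)
T_A = V + ((C−V)·d_A)·d_A = V + 0.8971·d_A = (-22.6893,-13.1467)
T_B = V + ((C−V)·d_B)·d_B = V + 0.8971·d_B = (-22.0559,-14.7985)
sweep = 180° − θ = 19.2324°

center=(-27.2471,-15.8416) T_A=(-22.6893,-13.1467) T_B=(-22.0559,-14.7985) sweep=19.2324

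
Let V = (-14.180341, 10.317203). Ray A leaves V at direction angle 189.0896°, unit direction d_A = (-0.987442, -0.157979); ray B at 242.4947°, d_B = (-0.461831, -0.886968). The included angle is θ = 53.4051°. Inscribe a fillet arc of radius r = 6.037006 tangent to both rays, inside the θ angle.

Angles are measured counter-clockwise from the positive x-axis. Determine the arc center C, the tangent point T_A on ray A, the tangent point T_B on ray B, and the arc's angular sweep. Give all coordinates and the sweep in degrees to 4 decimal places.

bisector direction at 215.7921° = (-0.811144,-0.584847)
center distance |VC| = r/sin(θ/2) = 6.037006/sin(26.7025°) = 13.434713
C = V + |VC|·bis = (-25.0778,2.4600)
T_A = V + ((C−V)·d_A)·d_A = V + 12.0019·d_A = (-26.0315,8.4212)
T_B = V + ((C−V)·d_B)·d_B = V + 12.0019·d_B = (-19.7232,-0.3281)
sweep = 180° − θ = 126.5949°

center=(-25.0778,2.4600) T_A=(-26.0315,8.4212) T_B=(-19.7232,-0.3281) sweep=126.5949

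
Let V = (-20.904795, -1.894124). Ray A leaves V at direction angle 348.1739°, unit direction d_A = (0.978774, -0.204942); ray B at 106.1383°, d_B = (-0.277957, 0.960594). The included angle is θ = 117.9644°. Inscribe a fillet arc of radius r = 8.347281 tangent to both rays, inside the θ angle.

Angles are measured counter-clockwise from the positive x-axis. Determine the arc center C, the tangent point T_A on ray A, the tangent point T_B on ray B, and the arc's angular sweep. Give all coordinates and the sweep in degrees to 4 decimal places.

center=(-14.2815,5.2474) T_A=(-15.9922,-2.9227) T_B=(-22.2999,2.9272) sweep=62.0356

bisector direction at 47.1561° = (0.680003,0.733209)
center distance |VC| = r/sin(θ/2) = 8.347281/sin(58.9822°) = 9.740035
C = V + |VC|·bis = (-14.2815,5.2474)
T_A = V + ((C−V)·d_A)·d_A = V + 5.0191·d_A = (-15.9922,-2.9227)
T_B = V + ((C−V)·d_B)·d_B = V + 5.0191·d_B = (-22.2999,2.9272)
sweep = 180° − θ = 62.0356°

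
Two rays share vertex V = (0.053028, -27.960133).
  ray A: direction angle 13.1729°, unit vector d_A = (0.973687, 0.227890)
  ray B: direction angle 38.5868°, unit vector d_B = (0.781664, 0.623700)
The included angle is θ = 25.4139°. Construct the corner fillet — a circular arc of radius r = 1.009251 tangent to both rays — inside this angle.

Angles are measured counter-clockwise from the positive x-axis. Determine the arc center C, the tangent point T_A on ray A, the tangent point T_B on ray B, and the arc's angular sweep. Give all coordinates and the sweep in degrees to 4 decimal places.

bisector direction at 25.8799° = (0.899711,0.436485)
center distance |VC| = r/sin(θ/2) = 1.009251/sin(12.7070°) = 4.588244
C = V + |VC|·bis = (4.1811,-25.9574)
T_A = V + ((C−V)·d_A)·d_A = V + 4.4759·d_A = (4.4111,-26.9401)
T_B = V + ((C−V)·d_B)·d_B = V + 4.4759·d_B = (3.5517,-25.1685)
sweep = 180° − θ = 154.5861°

center=(4.1811,-25.9574) T_A=(4.4111,-26.9401) T_B=(3.5517,-25.1685) sweep=154.5861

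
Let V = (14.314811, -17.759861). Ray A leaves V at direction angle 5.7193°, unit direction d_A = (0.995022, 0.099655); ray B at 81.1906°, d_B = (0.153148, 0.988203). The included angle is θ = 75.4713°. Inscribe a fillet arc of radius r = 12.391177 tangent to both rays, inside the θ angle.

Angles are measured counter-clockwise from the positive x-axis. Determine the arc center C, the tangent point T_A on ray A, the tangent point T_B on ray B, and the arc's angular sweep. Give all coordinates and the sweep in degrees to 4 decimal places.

bisector direction at 43.4549° = (0.725915,0.687784)
center distance |VC| = r/sin(θ/2) = 12.391177/sin(37.7356°) = 20.246385
C = V + |VC|·bis = (29.0120,-3.8347)
T_A = V + ((C−V)·d_A)·d_A = V + 16.0117·d_A = (30.2468,-16.1642)
T_B = V + ((C−V)·d_B)·d_B = V + 16.0117·d_B = (16.7670,-1.9370)
sweep = 180° − θ = 104.5287°

center=(29.0120,-3.8347) T_A=(30.2468,-16.1642) T_B=(16.7670,-1.9370) sweep=104.5287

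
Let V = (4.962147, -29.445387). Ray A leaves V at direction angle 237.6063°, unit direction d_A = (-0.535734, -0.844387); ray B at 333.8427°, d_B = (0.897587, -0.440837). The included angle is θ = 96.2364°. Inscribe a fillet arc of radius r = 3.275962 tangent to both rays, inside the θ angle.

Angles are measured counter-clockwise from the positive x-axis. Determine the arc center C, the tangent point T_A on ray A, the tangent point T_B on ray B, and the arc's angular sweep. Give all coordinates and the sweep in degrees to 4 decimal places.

bisector direction at 285.7245° = (0.271012,-0.962576)
center distance |VC| = r/sin(θ/2) = 3.275962/sin(48.1182°) = 4.400078
C = V + |VC|·bis = (6.1546,-33.6808)
T_A = V + ((C−V)·d_A)·d_A = V + 2.9375·d_A = (3.3884,-31.9258)
T_B = V + ((C−V)·d_B)·d_B = V + 2.9375·d_B = (7.5988,-30.7403)
sweep = 180° − θ = 83.7636°

center=(6.1546,-33.6808) T_A=(3.3884,-31.9258) T_B=(7.5988,-30.7403) sweep=83.7636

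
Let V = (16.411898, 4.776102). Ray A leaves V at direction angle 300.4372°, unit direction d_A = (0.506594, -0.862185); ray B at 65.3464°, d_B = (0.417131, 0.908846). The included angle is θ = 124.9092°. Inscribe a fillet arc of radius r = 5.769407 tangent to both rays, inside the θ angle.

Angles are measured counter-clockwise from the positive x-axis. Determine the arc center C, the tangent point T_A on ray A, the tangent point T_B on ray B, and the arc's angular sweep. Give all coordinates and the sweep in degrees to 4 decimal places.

center=(22.9106,5.1044) T_A=(17.9363,2.1816) T_B=(17.6671,7.5110) sweep=55.0908

bisector direction at 2.8918° = (0.998727,0.050450)
center distance |VC| = r/sin(θ/2) = 5.769407/sin(62.4546°) = 6.507011
C = V + |VC|·bis = (22.9106,5.1044)
T_A = V + ((C−V)·d_A)·d_A = V + 3.0092·d_A = (17.9363,2.1816)
T_B = V + ((C−V)·d_B)·d_B = V + 3.0092·d_B = (17.6671,7.5110)
sweep = 180° − θ = 55.0908°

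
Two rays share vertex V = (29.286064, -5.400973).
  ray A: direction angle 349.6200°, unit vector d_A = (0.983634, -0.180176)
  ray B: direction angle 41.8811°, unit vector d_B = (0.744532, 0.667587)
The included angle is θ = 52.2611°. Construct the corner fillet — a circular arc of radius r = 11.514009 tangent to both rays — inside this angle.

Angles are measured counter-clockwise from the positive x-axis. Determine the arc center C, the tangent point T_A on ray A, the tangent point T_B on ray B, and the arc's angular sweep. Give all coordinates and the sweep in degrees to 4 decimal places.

bisector direction at 15.7506° = (0.962453,0.271450)
center distance |VC| = r/sin(θ/2) = 11.514009/sin(26.1305°) = 26.143370
C = V + |VC|·bis = (54.4478,1.6956)
T_A = V + ((C−V)·d_A)·d_A = V + 23.4713·d_A = (52.3733,-9.6299)
T_B = V + ((C−V)·d_B)·d_B = V + 23.4713·d_B = (46.7612,10.2682)
sweep = 180° − θ = 127.7389°

center=(54.4478,1.6956) T_A=(52.3733,-9.6299) T_B=(46.7612,10.2682) sweep=127.7389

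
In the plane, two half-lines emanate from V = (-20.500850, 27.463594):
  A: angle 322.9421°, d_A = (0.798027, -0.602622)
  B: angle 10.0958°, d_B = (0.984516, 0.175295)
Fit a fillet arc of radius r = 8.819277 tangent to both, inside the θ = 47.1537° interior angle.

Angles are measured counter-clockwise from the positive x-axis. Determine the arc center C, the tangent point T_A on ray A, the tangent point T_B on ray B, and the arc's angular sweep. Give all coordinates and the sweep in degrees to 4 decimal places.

bisector direction at 346.5190° = (0.972447,-0.233124)
center distance |VC| = r/sin(θ/2) = 8.819277/sin(23.5769°) = 22.049364
C = V + |VC|·bis = (0.9410,22.3234)
T_A = V + ((C−V)·d_A)·d_A = V + 20.2088·d_A = (-4.3737,15.2853)
T_B = V + ((C−V)·d_B)·d_B = V + 20.2088·d_B = (-0.6050,31.0061)
sweep = 180° − θ = 132.8463°

center=(0.9410,22.3234) T_A=(-4.3737,15.2853) T_B=(-0.6050,31.0061) sweep=132.8463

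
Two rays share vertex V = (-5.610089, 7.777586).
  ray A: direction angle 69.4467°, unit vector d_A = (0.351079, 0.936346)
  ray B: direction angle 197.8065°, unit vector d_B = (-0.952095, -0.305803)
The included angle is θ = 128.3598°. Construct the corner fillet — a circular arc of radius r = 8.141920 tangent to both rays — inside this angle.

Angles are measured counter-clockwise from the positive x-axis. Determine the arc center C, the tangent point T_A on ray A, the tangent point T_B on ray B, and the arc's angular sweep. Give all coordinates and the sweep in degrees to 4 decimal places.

center=(-11.8507,14.3248) T_A=(-4.2270,11.4663) T_B=(-9.3608,6.5729) sweep=51.6402

bisector direction at 133.6266° = (-0.689956,0.723852)
center distance |VC| = r/sin(θ/2) = 8.141920/sin(64.1799°) = 9.044909
C = V + |VC|·bis = (-11.8507,14.3248)
T_A = V + ((C−V)·d_A)·d_A = V + 3.9395·d_A = (-4.2270,11.4663)
T_B = V + ((C−V)·d_B)·d_B = V + 3.9395·d_B = (-9.3608,6.5729)
sweep = 180° − θ = 51.6402°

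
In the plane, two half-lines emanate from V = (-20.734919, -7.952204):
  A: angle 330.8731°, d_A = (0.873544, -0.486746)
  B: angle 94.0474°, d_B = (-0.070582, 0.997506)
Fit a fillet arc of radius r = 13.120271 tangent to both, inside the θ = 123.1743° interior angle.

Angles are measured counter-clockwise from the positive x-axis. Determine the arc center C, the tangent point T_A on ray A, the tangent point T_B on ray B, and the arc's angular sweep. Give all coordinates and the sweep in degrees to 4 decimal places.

center=(-8.1484,0.0541) T_A=(-14.5346,-11.4071) T_B=(-21.2359,-0.8720) sweep=56.8257

bisector direction at 32.4603° = (0.843764,0.536714)
center distance |VC| = r/sin(θ/2) = 13.120271/sin(61.5872°) = 14.917165
C = V + |VC|·bis = (-8.1484,0.0541)
T_A = V + ((C−V)·d_A)·d_A = V + 7.0979·d_A = (-14.5346,-11.4071)
T_B = V + ((C−V)·d_B)·d_B = V + 7.0979·d_B = (-21.2359,-0.8720)
sweep = 180° − θ = 56.8257°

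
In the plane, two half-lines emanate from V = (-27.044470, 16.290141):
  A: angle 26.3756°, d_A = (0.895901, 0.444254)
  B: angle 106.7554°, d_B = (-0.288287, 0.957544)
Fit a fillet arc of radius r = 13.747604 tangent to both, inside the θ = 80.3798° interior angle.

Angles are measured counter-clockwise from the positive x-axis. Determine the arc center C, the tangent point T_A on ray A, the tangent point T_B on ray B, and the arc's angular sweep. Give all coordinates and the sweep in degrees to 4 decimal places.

bisector direction at 66.5655° = (0.397700,0.917515)
center distance |VC| = r/sin(θ/2) = 13.747604/sin(40.1899°) = 21.303445
C = V + |VC|·bis = (-18.5721,35.8364)
T_A = V + ((C−V)·d_A)·d_A = V + 16.2739·d_A = (-12.4647,23.5199)
T_B = V + ((C−V)·d_B)·d_B = V + 16.2739·d_B = (-31.7360,31.8731)
sweep = 180° − θ = 99.6202°

center=(-18.5721,35.8364) T_A=(-12.4647,23.5199) T_B=(-31.7360,31.8731) sweep=99.6202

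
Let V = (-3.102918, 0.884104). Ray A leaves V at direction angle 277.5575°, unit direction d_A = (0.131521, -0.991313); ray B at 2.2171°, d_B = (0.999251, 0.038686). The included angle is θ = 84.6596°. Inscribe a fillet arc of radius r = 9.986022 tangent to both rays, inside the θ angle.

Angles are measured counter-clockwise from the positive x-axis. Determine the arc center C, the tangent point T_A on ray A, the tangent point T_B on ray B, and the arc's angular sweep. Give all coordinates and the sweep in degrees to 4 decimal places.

center=(8.2382,-8.6703) T_A=(-1.6610,-9.9837) T_B=(7.8519,1.3082) sweep=95.3404

bisector direction at 319.8873° = (0.764779,-0.644293)
center distance |VC| = r/sin(θ/2) = 9.986022/sin(42.3298°) = 14.829321
C = V + |VC|·bis = (8.2382,-8.6703)
T_A = V + ((C−V)·d_A)·d_A = V + 10.9630·d_A = (-1.6610,-9.9837)
T_B = V + ((C−V)·d_B)·d_B = V + 10.9630·d_B = (7.8519,1.3082)
sweep = 180° − θ = 95.3404°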